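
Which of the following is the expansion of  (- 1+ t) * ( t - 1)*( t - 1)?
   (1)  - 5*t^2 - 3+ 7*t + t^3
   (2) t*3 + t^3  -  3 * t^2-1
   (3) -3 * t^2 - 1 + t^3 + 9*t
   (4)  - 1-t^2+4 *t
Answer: 2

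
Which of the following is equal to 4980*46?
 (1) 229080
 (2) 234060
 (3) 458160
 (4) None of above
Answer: 1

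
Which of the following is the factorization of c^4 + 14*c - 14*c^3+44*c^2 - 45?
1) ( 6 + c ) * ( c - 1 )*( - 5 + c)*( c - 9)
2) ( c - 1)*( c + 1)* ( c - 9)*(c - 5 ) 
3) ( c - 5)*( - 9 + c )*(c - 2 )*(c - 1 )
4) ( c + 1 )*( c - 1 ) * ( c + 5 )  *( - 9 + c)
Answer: 2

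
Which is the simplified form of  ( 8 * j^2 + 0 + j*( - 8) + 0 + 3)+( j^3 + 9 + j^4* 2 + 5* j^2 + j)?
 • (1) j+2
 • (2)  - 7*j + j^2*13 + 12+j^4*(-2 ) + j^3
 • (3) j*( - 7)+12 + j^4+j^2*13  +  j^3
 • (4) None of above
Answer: 4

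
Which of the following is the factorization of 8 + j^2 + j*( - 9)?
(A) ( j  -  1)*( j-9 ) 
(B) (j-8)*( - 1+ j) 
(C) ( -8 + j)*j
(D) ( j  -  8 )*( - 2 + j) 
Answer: B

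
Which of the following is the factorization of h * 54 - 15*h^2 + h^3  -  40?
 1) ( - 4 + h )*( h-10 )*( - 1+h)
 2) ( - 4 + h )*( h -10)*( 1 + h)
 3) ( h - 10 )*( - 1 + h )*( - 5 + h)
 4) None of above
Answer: 1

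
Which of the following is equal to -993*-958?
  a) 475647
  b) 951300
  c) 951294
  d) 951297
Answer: c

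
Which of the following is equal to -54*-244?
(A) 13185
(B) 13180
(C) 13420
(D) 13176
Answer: D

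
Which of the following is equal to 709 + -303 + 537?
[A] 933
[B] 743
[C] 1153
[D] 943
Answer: D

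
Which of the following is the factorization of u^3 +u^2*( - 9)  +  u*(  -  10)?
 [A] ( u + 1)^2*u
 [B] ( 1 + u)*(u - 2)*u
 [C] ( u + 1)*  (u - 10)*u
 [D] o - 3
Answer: C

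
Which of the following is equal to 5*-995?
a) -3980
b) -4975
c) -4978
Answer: b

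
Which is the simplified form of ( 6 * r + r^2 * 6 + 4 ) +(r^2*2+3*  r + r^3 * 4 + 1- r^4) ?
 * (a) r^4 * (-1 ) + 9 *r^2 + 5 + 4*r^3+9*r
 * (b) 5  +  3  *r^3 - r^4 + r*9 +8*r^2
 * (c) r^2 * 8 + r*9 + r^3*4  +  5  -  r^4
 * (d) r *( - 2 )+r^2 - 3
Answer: c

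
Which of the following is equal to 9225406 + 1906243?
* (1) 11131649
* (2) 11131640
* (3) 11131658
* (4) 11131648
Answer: 1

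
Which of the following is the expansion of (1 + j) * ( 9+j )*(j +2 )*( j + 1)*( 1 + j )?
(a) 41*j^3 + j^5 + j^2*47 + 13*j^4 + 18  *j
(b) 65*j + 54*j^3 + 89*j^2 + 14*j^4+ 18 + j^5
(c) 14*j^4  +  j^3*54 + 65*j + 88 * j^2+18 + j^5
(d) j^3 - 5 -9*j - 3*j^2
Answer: c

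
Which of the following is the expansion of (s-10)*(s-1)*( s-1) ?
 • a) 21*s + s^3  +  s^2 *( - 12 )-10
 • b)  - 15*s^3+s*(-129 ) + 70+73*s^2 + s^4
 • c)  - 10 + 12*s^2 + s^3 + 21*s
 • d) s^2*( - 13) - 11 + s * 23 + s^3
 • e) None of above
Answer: a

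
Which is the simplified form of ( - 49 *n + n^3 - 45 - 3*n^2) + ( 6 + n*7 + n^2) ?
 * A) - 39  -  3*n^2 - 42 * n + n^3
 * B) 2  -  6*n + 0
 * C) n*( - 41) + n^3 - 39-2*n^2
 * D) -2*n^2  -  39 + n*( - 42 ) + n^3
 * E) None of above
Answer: D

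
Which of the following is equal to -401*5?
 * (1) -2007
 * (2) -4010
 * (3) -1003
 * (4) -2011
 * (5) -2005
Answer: 5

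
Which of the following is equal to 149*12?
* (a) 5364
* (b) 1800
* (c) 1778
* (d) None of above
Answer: d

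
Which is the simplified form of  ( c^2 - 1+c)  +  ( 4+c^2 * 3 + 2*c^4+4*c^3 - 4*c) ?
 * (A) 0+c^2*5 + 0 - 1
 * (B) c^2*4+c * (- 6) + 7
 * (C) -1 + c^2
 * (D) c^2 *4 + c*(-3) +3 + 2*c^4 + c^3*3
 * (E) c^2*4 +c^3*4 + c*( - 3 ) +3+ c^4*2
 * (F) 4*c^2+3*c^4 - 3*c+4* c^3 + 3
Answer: E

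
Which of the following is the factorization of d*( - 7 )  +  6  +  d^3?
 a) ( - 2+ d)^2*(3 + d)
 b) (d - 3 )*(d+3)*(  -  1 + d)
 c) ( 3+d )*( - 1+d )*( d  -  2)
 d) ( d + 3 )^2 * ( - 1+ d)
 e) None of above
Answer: c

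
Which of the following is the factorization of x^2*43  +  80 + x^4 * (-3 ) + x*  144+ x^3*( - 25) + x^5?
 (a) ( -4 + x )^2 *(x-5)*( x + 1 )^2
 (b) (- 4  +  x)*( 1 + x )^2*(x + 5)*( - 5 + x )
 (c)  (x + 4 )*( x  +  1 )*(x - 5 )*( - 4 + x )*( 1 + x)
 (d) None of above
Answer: c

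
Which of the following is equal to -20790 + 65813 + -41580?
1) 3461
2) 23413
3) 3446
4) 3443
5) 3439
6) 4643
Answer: 4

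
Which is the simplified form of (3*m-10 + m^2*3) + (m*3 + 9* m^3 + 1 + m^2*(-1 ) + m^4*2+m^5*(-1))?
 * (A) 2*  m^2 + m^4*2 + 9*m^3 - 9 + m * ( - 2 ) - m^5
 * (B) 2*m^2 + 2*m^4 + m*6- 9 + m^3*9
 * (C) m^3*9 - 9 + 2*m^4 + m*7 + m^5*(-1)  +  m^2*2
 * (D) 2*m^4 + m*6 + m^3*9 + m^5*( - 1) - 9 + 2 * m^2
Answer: D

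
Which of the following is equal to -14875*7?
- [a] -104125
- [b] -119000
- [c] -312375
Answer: a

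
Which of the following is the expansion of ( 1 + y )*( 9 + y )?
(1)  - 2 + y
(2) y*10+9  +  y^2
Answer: 2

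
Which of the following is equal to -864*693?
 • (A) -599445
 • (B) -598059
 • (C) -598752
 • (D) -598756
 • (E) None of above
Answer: C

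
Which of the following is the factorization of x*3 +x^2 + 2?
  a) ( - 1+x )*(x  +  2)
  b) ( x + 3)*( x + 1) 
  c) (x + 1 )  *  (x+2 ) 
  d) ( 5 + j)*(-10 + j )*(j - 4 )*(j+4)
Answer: c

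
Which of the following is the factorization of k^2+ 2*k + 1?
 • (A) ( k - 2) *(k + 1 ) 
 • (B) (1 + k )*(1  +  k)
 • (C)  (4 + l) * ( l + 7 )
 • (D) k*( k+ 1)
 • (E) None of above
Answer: B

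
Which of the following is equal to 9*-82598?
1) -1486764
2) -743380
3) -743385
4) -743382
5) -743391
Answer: 4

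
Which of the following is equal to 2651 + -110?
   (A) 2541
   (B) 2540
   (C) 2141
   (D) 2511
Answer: A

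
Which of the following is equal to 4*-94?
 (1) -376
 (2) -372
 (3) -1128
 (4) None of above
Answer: 1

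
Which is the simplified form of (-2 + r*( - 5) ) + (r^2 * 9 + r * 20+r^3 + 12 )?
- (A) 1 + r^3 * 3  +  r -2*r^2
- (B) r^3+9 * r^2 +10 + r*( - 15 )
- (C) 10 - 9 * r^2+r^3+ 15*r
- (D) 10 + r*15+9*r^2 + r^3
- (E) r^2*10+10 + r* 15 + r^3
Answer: D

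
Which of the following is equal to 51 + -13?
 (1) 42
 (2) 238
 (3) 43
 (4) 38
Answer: 4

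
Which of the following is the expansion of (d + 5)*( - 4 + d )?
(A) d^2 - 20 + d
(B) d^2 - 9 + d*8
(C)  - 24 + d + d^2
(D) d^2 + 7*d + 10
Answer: A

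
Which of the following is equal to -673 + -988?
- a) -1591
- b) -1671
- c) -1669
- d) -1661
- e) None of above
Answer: d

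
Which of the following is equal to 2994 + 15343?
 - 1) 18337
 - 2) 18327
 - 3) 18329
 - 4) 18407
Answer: 1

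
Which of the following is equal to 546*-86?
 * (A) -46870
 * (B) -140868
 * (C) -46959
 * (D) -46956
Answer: D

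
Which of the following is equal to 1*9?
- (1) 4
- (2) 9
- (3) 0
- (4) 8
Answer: 2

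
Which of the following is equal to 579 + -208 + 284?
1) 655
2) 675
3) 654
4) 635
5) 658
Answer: 1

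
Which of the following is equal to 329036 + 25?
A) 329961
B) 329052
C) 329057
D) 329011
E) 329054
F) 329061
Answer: F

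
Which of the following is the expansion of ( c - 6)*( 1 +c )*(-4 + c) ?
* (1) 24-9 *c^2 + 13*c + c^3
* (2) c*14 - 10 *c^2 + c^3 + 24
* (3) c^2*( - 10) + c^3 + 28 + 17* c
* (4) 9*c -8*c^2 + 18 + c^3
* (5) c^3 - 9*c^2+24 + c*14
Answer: 5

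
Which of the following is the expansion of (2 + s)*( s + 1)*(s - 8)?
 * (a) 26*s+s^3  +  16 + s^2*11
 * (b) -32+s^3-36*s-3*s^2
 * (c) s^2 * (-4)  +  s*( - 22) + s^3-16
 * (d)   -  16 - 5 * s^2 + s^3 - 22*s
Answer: d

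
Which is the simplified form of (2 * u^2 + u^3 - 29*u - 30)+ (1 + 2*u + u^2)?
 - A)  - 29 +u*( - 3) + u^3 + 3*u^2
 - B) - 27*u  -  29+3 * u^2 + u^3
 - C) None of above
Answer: B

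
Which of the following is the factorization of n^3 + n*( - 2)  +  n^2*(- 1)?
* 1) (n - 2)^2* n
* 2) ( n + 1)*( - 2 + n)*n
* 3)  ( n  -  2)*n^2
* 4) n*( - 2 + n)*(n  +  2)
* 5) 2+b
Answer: 2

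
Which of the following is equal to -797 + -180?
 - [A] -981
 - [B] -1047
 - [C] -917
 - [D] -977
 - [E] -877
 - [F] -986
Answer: D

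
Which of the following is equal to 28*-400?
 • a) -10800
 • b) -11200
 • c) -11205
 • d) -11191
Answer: b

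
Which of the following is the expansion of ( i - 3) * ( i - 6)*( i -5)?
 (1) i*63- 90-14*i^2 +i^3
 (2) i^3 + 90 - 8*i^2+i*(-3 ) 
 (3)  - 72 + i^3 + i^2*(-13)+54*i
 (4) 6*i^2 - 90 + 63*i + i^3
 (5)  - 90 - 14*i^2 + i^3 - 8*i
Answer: 1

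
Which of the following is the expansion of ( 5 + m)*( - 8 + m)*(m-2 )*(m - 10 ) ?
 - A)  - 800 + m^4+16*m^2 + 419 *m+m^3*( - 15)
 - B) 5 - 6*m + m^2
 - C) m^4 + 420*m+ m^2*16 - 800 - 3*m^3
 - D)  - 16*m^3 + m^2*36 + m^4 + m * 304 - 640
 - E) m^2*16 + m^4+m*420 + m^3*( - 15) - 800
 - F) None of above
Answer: E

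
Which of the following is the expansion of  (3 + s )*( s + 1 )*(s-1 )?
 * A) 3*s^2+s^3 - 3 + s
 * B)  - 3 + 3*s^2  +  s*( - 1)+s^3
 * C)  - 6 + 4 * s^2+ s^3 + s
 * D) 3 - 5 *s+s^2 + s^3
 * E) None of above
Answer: B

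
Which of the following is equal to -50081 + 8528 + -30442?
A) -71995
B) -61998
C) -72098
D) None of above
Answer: A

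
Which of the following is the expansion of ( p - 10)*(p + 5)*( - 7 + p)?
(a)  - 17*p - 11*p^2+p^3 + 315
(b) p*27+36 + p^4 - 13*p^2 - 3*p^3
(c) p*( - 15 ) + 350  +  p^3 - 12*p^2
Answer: c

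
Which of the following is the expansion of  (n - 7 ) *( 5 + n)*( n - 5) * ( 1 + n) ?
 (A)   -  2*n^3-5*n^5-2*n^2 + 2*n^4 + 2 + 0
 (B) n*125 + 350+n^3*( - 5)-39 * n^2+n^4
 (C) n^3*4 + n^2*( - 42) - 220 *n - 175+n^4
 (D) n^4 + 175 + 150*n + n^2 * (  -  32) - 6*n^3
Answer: D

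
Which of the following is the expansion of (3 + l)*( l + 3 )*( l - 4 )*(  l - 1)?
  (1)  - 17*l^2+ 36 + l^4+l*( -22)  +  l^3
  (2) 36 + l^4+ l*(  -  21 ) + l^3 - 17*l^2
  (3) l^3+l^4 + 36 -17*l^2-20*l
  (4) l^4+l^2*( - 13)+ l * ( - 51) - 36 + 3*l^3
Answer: 2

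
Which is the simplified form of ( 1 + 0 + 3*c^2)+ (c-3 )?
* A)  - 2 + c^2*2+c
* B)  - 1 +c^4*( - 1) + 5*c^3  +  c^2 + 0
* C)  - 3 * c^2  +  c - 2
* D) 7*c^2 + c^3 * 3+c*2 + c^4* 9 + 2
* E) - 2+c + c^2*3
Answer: E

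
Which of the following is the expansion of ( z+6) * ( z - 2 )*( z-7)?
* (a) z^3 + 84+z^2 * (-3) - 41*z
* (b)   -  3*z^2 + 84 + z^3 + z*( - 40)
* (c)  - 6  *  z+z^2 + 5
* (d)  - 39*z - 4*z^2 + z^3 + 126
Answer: b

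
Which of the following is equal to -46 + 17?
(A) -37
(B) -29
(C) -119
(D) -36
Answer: B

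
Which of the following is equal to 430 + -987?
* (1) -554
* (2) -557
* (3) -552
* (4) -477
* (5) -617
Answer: 2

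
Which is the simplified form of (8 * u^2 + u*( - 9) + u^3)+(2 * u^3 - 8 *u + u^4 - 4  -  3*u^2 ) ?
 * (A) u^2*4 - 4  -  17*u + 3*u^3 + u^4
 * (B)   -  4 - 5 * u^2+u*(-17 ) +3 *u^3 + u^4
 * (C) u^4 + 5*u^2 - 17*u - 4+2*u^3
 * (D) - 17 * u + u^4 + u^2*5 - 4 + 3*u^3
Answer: D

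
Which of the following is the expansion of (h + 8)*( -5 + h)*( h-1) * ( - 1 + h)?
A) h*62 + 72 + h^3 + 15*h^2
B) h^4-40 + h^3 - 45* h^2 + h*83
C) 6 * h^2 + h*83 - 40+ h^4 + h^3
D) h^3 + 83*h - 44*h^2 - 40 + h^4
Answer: B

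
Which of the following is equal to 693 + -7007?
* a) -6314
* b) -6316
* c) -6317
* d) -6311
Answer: a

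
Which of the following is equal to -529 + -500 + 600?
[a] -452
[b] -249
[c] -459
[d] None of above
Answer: d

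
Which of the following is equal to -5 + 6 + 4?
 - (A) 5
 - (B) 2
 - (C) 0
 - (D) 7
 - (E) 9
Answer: A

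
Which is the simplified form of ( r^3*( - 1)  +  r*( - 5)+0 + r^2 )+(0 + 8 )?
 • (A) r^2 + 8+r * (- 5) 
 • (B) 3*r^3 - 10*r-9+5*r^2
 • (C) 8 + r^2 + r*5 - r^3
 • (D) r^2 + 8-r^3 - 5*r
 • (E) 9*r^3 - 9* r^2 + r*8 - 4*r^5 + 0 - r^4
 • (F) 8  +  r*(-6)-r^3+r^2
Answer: D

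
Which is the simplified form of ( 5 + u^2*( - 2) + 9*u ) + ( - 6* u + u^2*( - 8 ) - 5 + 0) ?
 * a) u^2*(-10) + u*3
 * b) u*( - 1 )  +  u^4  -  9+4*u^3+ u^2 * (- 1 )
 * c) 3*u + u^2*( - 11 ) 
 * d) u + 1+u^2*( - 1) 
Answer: a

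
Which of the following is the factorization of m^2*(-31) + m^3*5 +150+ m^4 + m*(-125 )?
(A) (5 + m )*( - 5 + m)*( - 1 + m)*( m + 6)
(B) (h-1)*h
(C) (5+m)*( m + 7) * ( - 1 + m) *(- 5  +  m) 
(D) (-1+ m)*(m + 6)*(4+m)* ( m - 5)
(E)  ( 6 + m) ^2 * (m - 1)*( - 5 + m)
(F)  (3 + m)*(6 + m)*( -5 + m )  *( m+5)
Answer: A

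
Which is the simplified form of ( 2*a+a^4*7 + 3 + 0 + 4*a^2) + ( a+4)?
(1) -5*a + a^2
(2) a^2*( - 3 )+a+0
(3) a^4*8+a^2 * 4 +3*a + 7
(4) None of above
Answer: 4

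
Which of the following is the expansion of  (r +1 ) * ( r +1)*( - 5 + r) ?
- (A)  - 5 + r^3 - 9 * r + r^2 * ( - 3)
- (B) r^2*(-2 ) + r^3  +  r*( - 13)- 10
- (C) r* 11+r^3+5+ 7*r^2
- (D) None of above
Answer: A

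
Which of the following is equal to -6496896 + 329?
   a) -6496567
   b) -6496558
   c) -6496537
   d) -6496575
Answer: a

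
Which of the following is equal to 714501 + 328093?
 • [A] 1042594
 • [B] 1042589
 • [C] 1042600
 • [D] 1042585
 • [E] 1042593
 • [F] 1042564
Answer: A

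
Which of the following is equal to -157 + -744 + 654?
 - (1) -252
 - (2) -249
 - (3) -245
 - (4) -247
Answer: 4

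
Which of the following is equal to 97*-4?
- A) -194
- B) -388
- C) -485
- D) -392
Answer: B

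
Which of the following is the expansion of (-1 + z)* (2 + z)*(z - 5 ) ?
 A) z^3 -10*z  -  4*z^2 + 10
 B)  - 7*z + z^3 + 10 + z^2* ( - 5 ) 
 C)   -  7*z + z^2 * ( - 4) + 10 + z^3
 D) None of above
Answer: C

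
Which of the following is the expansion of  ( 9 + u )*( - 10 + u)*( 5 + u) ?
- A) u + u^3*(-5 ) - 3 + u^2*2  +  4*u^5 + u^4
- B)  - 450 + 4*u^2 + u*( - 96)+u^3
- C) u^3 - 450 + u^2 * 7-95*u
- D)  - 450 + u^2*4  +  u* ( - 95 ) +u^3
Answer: D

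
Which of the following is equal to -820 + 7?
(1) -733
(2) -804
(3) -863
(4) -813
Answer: 4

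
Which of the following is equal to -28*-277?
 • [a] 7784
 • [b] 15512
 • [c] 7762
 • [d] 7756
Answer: d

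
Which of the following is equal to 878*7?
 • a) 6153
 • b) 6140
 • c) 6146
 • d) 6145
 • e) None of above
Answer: c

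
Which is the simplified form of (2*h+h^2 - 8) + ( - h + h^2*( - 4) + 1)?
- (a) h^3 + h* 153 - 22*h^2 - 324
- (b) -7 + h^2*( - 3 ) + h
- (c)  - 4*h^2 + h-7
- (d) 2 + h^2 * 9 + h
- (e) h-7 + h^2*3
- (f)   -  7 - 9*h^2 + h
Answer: b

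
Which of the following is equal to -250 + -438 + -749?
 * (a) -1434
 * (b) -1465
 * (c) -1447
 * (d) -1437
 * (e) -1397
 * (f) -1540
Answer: d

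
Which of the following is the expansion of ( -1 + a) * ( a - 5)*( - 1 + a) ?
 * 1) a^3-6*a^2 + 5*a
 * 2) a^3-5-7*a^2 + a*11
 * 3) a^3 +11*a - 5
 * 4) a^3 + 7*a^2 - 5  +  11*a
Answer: 2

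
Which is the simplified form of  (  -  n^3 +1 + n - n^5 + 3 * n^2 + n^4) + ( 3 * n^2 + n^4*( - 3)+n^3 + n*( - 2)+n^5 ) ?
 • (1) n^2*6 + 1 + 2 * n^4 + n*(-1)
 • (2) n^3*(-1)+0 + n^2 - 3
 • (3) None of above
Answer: 3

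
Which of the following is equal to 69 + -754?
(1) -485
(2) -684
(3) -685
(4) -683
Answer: 3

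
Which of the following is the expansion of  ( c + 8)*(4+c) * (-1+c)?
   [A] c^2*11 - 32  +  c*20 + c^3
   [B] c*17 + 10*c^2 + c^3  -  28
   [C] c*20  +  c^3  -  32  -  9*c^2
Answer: A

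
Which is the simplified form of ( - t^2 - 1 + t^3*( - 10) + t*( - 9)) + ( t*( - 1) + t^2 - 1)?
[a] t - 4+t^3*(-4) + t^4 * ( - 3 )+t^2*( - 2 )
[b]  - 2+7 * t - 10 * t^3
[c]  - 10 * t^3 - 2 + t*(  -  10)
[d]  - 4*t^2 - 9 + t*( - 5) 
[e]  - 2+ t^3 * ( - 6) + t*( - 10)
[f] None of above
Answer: c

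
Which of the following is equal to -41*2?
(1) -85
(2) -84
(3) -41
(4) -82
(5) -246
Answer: 4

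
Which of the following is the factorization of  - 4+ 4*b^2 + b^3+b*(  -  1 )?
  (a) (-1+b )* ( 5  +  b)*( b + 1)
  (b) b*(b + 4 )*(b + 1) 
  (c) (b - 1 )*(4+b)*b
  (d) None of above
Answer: d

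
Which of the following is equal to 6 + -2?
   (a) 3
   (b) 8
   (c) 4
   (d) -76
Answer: c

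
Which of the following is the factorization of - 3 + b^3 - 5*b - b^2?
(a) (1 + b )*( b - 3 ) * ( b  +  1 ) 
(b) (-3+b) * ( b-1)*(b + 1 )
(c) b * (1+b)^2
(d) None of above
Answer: a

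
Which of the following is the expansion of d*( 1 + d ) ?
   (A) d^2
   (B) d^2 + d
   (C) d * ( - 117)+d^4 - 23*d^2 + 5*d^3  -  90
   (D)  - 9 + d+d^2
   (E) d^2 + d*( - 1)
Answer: B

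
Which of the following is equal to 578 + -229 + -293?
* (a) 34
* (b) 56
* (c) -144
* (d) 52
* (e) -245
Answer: b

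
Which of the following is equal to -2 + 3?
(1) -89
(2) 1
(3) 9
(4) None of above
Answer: 2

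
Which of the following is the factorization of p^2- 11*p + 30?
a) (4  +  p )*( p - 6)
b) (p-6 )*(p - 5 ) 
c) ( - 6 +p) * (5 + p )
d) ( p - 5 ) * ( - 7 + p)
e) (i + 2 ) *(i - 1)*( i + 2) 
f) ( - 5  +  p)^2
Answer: b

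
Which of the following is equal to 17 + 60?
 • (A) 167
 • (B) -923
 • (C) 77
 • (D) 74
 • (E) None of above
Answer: C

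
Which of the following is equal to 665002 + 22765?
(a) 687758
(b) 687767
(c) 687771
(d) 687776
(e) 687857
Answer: b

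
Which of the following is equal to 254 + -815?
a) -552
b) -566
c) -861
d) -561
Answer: d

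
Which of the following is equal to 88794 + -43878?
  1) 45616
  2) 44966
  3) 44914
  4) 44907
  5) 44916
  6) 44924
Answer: 5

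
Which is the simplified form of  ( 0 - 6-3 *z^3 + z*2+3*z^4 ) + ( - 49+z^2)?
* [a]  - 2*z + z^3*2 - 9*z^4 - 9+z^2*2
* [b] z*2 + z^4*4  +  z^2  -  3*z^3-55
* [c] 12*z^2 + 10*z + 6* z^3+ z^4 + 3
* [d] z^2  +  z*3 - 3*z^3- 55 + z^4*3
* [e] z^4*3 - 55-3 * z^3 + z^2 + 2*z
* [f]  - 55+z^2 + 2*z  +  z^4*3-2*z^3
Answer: e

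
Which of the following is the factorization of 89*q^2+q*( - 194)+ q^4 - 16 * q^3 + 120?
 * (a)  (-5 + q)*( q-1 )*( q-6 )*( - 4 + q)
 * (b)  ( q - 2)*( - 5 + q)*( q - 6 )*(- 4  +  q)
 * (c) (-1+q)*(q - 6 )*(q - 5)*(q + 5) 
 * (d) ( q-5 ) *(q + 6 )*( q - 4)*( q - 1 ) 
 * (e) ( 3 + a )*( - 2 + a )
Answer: a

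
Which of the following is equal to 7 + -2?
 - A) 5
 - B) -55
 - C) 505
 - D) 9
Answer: A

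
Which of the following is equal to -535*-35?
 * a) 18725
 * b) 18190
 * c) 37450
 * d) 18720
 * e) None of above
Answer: a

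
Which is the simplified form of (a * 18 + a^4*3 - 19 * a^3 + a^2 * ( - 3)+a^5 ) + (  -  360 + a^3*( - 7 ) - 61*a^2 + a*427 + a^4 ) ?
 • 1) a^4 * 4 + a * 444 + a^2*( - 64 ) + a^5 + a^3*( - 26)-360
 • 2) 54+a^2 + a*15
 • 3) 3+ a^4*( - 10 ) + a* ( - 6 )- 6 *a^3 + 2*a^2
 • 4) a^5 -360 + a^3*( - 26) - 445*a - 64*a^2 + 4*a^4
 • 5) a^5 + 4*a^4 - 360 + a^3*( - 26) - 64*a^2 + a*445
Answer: 5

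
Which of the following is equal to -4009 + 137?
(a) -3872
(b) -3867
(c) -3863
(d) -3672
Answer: a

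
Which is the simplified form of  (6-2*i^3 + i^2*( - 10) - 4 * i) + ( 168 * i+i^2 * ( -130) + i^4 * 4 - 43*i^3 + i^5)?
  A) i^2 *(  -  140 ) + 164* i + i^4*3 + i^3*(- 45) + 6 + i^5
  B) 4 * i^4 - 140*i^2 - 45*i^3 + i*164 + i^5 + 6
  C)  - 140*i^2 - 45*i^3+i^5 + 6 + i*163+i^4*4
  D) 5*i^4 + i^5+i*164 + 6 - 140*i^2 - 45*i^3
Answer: B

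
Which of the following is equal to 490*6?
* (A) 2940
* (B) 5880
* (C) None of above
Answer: A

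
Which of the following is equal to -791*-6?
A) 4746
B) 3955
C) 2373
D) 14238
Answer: A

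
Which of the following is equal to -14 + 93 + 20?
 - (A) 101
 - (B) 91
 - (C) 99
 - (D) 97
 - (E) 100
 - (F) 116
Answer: C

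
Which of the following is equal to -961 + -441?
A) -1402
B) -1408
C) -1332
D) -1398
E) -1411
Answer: A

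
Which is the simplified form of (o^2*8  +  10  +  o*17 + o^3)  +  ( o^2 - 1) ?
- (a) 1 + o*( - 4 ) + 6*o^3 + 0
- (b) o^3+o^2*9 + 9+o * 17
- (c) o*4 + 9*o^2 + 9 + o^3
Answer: b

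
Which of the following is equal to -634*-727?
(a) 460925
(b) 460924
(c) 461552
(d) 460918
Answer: d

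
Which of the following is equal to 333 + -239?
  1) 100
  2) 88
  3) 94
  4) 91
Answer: 3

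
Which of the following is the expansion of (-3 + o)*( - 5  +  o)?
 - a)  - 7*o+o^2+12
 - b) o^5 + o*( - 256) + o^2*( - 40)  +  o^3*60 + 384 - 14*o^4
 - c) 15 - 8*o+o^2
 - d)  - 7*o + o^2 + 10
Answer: c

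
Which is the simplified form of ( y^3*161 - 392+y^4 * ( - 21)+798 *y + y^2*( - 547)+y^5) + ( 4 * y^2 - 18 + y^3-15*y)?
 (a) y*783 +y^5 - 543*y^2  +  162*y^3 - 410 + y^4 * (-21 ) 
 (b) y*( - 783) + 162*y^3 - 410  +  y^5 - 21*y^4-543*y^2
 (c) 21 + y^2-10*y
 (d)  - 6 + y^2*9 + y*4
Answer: a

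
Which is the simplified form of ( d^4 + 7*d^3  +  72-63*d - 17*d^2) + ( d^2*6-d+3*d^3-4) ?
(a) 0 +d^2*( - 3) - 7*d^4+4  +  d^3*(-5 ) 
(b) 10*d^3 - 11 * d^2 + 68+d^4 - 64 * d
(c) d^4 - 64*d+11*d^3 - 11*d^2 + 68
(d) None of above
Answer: b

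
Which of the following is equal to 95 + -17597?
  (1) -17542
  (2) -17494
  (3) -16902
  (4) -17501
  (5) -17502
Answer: 5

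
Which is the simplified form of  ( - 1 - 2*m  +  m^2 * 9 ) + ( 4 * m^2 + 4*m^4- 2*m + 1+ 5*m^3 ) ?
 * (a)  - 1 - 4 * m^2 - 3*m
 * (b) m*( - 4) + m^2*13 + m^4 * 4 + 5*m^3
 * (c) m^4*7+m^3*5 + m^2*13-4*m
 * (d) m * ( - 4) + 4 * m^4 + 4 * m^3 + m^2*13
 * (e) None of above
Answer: b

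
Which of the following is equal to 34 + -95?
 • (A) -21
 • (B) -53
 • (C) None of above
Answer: C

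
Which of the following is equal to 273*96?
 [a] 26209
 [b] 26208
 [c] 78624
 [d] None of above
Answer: b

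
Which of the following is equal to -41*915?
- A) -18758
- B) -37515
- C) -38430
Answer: B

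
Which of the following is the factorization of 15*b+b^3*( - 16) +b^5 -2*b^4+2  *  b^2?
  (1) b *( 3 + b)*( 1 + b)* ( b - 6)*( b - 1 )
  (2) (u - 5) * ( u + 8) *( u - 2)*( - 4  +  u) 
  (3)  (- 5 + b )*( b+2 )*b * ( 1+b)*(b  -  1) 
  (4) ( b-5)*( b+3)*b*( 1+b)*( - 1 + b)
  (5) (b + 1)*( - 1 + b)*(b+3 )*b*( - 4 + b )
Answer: 4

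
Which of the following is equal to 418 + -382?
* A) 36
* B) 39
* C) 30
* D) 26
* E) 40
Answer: A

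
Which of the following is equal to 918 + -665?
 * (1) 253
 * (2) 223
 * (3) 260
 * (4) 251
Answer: 1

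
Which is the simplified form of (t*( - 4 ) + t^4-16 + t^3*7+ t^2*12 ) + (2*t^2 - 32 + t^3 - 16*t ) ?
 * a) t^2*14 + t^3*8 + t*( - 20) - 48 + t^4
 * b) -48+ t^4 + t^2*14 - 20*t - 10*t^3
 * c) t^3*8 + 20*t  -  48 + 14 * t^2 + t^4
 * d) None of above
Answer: a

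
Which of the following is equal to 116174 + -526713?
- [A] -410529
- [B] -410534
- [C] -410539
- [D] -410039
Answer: C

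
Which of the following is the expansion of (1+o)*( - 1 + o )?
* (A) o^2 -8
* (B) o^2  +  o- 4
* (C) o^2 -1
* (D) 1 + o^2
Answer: C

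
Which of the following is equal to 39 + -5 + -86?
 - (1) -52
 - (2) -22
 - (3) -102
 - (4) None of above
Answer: 1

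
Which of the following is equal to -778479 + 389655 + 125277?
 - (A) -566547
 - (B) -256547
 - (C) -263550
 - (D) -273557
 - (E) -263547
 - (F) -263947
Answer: E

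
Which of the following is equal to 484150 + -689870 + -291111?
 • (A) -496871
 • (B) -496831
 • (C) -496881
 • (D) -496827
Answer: B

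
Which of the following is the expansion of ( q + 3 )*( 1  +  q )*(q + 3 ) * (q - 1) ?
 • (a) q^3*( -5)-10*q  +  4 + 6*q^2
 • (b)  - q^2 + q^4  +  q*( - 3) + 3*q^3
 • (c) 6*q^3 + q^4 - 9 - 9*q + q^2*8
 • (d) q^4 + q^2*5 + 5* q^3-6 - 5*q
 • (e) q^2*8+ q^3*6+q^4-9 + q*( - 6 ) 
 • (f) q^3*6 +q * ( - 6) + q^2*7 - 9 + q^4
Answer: e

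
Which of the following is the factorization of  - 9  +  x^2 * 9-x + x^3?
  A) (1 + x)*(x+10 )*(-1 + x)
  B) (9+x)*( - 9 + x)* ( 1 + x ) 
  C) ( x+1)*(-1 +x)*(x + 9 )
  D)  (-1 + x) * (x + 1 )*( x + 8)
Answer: C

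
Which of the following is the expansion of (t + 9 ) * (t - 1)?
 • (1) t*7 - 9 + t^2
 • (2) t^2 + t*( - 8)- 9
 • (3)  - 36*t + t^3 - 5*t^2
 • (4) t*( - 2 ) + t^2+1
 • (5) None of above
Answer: 5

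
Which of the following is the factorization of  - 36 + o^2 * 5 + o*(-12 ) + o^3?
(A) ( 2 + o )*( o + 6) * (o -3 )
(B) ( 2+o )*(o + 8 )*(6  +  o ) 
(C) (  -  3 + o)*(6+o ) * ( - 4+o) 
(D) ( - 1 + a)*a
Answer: A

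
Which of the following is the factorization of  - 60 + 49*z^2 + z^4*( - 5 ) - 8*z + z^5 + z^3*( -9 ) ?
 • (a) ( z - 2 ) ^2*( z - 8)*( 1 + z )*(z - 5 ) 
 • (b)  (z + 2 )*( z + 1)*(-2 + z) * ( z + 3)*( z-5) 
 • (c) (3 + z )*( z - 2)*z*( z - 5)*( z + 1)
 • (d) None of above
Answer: d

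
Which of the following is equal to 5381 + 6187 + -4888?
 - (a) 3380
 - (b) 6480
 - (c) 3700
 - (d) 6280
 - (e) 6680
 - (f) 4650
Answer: e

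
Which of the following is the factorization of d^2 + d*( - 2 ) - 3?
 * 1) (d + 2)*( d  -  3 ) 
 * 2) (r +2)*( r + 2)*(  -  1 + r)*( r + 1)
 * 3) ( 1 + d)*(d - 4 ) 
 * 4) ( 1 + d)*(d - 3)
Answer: 4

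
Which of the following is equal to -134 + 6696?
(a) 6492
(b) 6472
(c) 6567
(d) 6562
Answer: d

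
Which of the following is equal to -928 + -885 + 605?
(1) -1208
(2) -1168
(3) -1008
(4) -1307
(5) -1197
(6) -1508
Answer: 1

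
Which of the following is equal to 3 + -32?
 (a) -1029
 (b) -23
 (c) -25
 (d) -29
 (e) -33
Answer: d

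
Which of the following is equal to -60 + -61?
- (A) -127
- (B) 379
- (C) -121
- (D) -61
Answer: C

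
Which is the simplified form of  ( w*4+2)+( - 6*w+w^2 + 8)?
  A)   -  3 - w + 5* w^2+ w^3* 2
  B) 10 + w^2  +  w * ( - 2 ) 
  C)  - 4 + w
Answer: B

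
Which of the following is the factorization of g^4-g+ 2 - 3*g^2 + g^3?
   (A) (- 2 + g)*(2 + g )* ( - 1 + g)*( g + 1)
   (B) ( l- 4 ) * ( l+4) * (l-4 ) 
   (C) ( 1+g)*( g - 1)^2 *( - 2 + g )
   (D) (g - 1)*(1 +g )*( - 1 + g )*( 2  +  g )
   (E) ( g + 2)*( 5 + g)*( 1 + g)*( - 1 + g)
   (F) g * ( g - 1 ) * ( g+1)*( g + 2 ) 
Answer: D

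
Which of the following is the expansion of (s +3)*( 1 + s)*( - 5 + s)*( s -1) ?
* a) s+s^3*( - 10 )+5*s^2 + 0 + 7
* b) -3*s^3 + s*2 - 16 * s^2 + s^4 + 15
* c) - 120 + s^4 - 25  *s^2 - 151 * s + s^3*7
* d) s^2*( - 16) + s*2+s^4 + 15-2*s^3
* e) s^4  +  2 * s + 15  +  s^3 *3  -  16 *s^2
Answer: d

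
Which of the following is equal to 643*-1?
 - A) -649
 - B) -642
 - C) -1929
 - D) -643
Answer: D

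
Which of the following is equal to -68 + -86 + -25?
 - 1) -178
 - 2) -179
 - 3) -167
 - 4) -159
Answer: 2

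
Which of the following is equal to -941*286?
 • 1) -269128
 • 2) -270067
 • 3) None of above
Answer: 3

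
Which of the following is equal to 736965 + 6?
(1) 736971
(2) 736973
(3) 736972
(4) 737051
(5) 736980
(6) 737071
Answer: 1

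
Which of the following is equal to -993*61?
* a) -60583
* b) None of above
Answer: b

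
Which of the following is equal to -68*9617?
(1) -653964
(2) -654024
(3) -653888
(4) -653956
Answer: 4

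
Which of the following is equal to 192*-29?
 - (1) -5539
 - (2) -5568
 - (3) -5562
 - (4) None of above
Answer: 2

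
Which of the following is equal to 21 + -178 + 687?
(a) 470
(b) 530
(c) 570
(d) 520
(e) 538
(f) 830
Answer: b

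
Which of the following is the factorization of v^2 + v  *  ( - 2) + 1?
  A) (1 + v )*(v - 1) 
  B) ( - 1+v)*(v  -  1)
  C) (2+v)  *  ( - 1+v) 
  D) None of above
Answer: B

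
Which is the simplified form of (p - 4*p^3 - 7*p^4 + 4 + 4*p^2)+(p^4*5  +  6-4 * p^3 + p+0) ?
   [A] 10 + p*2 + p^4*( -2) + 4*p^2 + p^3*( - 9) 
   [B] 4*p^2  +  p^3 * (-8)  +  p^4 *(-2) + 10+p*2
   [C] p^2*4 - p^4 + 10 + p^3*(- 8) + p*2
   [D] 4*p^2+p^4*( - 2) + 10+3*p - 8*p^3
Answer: B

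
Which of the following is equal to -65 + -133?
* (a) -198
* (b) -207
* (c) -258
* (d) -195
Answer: a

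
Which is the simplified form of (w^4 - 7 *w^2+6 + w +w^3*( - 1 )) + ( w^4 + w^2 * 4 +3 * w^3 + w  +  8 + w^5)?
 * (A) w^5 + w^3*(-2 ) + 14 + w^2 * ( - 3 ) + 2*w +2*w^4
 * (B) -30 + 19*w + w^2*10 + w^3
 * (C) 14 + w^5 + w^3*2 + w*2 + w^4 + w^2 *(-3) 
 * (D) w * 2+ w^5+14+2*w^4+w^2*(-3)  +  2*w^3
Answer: D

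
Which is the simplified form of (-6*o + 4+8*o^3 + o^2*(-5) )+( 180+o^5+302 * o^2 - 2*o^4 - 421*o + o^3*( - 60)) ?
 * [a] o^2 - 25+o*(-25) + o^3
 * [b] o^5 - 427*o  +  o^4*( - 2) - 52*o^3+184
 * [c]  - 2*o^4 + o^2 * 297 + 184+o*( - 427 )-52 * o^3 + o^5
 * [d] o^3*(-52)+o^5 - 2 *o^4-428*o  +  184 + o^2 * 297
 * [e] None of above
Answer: c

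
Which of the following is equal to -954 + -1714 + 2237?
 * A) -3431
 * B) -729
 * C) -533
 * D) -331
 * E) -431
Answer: E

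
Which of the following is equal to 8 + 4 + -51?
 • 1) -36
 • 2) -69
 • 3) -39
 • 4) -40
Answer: 3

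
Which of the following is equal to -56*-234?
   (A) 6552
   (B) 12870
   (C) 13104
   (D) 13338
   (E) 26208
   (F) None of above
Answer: C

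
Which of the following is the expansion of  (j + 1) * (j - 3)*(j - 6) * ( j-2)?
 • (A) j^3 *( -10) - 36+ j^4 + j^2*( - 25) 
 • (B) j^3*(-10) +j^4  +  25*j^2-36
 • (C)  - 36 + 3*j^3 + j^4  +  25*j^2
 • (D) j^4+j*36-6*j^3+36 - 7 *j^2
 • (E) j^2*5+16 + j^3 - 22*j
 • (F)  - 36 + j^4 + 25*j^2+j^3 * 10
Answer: B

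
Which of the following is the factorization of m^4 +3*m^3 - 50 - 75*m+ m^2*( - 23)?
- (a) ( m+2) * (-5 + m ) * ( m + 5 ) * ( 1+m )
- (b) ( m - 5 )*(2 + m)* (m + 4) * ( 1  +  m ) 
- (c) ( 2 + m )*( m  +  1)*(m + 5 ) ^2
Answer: a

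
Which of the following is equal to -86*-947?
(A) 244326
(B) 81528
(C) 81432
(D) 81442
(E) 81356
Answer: D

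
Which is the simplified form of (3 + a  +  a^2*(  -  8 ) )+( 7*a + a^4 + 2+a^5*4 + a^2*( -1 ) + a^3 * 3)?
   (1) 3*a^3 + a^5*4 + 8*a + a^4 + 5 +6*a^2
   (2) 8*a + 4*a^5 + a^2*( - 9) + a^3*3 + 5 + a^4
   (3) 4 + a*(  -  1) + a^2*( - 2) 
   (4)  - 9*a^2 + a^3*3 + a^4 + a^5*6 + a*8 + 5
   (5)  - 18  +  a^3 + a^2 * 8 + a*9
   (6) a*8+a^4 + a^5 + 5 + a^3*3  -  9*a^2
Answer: 2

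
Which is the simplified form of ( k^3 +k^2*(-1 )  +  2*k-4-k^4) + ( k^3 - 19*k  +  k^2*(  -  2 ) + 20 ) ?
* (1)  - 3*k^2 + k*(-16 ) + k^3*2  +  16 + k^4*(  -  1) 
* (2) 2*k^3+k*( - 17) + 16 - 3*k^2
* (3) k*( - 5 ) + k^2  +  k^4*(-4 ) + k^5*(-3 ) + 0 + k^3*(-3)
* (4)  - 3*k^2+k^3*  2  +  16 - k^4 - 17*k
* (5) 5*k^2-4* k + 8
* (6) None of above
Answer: 4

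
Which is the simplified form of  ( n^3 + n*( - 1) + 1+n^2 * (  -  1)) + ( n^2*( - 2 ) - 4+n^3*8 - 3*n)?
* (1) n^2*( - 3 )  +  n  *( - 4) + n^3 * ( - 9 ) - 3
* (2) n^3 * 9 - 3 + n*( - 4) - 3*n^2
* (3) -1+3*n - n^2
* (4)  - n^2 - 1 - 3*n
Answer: 2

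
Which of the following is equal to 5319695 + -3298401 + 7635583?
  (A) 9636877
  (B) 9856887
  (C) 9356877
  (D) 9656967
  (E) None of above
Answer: E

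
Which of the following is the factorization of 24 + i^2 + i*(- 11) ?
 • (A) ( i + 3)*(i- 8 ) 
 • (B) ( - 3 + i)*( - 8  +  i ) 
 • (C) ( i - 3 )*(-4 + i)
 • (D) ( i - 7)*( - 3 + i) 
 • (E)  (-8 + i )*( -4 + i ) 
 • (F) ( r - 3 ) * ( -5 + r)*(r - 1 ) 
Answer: B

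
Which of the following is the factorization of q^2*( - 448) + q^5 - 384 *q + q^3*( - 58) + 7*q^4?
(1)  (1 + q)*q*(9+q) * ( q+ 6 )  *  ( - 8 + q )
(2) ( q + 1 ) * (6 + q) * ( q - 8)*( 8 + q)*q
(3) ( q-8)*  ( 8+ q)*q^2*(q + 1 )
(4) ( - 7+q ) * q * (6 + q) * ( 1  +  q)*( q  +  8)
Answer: 2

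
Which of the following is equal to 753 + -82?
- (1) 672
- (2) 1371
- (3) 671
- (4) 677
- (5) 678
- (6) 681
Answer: 3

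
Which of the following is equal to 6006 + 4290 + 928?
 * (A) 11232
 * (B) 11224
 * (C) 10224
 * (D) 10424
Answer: B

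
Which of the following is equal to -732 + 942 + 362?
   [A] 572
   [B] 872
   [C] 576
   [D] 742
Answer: A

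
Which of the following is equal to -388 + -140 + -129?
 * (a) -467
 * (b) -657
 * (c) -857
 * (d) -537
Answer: b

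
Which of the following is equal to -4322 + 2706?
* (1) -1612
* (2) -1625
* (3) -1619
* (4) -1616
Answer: 4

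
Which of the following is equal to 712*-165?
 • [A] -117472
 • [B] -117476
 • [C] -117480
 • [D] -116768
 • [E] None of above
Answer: C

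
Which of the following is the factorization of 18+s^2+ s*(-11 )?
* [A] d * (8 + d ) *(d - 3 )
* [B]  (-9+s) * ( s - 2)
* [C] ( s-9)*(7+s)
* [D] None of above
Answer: B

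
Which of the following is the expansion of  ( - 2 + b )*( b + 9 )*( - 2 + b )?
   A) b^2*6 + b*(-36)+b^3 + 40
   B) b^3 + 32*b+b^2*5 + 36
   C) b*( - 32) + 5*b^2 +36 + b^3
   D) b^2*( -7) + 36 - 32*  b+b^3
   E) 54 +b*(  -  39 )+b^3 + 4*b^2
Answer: C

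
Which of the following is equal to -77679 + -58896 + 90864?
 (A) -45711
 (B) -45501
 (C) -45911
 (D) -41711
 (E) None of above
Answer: A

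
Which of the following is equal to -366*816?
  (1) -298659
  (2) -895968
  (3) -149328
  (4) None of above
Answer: 4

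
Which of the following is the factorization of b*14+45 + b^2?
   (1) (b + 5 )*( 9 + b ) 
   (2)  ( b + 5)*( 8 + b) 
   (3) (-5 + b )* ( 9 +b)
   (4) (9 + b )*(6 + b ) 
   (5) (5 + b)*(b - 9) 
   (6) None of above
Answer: 1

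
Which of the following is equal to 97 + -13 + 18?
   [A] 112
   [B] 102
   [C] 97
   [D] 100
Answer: B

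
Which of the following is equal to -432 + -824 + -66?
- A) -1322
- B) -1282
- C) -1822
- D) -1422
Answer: A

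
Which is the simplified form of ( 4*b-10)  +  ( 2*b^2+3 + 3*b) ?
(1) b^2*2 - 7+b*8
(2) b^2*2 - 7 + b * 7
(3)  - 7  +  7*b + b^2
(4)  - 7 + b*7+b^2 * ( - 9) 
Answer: 2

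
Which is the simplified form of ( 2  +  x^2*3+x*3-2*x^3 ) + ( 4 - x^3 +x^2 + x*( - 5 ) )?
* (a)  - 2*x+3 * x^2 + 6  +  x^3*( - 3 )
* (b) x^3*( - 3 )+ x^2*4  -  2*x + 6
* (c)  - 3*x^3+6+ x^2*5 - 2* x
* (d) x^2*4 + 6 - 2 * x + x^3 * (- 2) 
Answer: b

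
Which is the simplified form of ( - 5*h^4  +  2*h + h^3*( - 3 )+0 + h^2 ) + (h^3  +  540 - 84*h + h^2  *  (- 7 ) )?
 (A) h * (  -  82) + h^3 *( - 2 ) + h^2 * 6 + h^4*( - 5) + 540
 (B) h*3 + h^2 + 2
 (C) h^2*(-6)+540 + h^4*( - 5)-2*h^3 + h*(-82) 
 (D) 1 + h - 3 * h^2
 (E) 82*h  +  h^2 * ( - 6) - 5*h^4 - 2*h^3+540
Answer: C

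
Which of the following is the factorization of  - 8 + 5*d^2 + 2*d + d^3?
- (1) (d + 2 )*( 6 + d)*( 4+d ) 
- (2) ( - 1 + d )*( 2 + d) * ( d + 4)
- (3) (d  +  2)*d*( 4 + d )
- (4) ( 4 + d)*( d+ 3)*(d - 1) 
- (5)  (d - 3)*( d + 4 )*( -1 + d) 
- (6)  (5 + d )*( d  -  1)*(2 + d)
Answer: 2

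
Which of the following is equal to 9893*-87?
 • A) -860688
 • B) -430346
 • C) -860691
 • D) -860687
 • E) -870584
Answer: C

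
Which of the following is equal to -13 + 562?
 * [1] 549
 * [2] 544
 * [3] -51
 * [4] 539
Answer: 1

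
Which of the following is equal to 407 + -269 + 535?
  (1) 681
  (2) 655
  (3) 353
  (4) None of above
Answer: 4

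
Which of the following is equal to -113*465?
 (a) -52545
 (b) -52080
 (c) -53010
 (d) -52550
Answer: a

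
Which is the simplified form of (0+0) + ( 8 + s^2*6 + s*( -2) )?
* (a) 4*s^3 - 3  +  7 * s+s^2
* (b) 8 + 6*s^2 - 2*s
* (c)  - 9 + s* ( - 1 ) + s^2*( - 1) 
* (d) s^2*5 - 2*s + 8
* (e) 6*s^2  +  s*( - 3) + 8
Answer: b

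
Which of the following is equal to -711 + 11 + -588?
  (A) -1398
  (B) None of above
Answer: B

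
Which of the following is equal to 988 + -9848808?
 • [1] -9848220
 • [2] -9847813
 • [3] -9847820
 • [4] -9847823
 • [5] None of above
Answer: 3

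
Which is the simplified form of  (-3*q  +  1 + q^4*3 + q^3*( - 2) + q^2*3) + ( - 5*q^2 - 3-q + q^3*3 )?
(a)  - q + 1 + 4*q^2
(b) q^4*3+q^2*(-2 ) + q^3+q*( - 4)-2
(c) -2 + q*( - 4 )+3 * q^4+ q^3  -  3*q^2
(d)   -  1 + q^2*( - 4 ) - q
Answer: b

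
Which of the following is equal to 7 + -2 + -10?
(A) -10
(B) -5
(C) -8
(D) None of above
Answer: B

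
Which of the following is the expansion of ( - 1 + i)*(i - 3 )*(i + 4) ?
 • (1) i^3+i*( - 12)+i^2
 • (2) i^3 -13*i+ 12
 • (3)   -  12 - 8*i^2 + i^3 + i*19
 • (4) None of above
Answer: 2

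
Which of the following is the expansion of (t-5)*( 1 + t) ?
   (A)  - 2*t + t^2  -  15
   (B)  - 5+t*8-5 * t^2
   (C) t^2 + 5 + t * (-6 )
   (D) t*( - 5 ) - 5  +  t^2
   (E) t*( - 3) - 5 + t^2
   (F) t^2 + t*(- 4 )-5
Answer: F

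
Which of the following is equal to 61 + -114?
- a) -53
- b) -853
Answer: a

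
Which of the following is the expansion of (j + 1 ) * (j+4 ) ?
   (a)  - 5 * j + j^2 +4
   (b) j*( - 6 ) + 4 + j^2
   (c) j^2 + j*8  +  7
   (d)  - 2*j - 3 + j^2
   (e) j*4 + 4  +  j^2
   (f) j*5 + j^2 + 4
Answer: f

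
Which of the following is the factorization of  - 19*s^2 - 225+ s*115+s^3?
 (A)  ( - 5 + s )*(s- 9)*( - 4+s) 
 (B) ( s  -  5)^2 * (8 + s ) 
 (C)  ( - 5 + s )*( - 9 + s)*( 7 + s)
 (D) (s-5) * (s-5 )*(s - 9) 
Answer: D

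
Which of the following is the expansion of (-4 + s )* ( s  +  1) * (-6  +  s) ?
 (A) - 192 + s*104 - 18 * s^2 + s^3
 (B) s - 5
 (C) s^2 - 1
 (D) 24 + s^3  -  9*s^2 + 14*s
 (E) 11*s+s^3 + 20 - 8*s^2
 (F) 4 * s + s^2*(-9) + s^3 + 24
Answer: D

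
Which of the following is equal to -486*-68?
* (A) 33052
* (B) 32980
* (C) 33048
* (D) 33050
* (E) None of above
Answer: C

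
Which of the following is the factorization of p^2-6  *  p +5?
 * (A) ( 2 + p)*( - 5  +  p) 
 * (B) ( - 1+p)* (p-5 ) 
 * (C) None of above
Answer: B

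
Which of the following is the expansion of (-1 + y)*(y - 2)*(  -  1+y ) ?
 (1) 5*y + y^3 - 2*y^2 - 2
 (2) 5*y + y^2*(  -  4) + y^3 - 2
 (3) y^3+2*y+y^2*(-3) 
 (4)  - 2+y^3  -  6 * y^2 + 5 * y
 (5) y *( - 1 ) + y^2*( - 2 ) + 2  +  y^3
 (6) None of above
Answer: 2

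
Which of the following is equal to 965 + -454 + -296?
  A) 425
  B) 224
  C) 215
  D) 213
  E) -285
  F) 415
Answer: C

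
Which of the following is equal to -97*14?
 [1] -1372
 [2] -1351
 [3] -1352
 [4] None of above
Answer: 4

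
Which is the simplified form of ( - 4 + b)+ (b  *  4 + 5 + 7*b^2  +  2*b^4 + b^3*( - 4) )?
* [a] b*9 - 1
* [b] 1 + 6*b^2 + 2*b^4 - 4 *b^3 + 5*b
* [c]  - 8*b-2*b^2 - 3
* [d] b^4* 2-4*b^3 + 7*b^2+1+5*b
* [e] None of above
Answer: d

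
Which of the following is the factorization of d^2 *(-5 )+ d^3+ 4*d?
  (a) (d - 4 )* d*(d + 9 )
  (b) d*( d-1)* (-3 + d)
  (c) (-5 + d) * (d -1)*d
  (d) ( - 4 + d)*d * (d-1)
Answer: d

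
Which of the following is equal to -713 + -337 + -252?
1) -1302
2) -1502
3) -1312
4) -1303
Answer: 1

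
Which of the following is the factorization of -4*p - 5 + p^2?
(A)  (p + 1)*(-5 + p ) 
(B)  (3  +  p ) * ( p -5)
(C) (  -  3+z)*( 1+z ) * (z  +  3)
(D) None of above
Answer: A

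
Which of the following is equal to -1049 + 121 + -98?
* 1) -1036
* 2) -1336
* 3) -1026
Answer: 3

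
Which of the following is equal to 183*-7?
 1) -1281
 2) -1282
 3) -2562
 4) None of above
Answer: 1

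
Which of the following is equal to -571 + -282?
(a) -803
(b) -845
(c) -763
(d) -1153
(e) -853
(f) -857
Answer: e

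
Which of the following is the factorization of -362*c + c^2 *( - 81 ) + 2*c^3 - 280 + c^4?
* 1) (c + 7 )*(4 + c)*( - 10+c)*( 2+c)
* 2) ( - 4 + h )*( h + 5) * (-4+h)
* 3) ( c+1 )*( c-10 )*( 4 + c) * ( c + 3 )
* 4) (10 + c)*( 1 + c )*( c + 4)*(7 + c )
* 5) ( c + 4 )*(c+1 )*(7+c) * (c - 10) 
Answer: 5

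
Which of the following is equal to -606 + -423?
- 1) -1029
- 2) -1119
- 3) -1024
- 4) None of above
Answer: 1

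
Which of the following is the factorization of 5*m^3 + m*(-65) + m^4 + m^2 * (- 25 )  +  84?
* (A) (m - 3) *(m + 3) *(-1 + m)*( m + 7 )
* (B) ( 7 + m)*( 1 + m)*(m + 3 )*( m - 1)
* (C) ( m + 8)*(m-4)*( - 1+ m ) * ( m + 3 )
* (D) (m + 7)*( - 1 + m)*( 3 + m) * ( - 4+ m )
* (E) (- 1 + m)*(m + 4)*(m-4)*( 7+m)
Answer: D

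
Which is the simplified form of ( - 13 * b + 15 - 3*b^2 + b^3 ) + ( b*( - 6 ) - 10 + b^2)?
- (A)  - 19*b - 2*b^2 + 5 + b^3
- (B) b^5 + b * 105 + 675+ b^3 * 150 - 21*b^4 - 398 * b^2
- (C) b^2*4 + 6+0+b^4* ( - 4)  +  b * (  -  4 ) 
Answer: A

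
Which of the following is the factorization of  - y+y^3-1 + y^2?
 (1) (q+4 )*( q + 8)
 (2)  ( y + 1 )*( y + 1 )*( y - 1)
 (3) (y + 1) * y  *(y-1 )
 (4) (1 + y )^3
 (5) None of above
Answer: 2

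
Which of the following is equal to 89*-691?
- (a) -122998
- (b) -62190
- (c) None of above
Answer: c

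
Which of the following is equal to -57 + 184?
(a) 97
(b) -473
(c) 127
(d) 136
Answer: c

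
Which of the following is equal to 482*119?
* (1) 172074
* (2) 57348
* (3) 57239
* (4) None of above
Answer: 4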